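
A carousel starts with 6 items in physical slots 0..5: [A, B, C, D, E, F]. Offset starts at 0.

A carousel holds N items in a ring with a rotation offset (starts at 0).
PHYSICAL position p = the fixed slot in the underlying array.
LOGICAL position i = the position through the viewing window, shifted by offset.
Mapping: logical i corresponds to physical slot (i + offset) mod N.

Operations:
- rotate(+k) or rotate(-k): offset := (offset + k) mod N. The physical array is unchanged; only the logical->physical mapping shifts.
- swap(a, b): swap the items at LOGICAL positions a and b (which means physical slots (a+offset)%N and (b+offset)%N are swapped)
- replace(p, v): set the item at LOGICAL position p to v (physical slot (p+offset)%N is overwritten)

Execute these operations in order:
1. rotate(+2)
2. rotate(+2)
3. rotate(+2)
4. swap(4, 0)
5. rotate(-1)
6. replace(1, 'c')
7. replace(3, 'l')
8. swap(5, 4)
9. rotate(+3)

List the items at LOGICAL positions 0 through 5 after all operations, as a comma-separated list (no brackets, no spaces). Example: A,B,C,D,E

After op 1 (rotate(+2)): offset=2, physical=[A,B,C,D,E,F], logical=[C,D,E,F,A,B]
After op 2 (rotate(+2)): offset=4, physical=[A,B,C,D,E,F], logical=[E,F,A,B,C,D]
After op 3 (rotate(+2)): offset=0, physical=[A,B,C,D,E,F], logical=[A,B,C,D,E,F]
After op 4 (swap(4, 0)): offset=0, physical=[E,B,C,D,A,F], logical=[E,B,C,D,A,F]
After op 5 (rotate(-1)): offset=5, physical=[E,B,C,D,A,F], logical=[F,E,B,C,D,A]
After op 6 (replace(1, 'c')): offset=5, physical=[c,B,C,D,A,F], logical=[F,c,B,C,D,A]
After op 7 (replace(3, 'l')): offset=5, physical=[c,B,l,D,A,F], logical=[F,c,B,l,D,A]
After op 8 (swap(5, 4)): offset=5, physical=[c,B,l,A,D,F], logical=[F,c,B,l,A,D]
After op 9 (rotate(+3)): offset=2, physical=[c,B,l,A,D,F], logical=[l,A,D,F,c,B]

Answer: l,A,D,F,c,B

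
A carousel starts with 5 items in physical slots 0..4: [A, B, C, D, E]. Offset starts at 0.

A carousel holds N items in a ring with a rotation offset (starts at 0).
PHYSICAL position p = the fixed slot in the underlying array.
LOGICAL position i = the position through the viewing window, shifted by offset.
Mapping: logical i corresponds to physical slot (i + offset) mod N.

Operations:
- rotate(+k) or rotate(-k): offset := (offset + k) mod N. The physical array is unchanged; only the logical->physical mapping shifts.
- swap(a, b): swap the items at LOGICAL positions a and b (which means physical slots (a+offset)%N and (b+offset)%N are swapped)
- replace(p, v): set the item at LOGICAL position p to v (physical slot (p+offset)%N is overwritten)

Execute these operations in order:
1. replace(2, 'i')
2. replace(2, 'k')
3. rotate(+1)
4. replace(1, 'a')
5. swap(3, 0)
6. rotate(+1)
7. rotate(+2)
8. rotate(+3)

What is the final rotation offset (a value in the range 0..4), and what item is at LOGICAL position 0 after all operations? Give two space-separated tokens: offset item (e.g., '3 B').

Answer: 2 a

Derivation:
After op 1 (replace(2, 'i')): offset=0, physical=[A,B,i,D,E], logical=[A,B,i,D,E]
After op 2 (replace(2, 'k')): offset=0, physical=[A,B,k,D,E], logical=[A,B,k,D,E]
After op 3 (rotate(+1)): offset=1, physical=[A,B,k,D,E], logical=[B,k,D,E,A]
After op 4 (replace(1, 'a')): offset=1, physical=[A,B,a,D,E], logical=[B,a,D,E,A]
After op 5 (swap(3, 0)): offset=1, physical=[A,E,a,D,B], logical=[E,a,D,B,A]
After op 6 (rotate(+1)): offset=2, physical=[A,E,a,D,B], logical=[a,D,B,A,E]
After op 7 (rotate(+2)): offset=4, physical=[A,E,a,D,B], logical=[B,A,E,a,D]
After op 8 (rotate(+3)): offset=2, physical=[A,E,a,D,B], logical=[a,D,B,A,E]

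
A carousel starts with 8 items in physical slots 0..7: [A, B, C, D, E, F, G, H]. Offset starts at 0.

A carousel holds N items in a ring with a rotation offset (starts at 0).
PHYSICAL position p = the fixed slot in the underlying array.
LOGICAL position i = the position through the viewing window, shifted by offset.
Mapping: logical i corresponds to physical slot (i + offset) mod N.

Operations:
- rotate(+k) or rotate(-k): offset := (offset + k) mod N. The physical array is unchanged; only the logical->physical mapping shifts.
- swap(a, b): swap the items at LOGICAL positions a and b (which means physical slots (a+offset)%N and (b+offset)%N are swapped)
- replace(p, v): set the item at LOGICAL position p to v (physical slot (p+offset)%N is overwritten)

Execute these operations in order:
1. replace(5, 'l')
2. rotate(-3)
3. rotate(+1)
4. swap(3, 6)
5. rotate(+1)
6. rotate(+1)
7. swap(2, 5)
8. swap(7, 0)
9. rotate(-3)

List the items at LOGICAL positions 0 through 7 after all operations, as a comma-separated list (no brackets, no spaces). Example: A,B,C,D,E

After op 1 (replace(5, 'l')): offset=0, physical=[A,B,C,D,E,l,G,H], logical=[A,B,C,D,E,l,G,H]
After op 2 (rotate(-3)): offset=5, physical=[A,B,C,D,E,l,G,H], logical=[l,G,H,A,B,C,D,E]
After op 3 (rotate(+1)): offset=6, physical=[A,B,C,D,E,l,G,H], logical=[G,H,A,B,C,D,E,l]
After op 4 (swap(3, 6)): offset=6, physical=[A,E,C,D,B,l,G,H], logical=[G,H,A,E,C,D,B,l]
After op 5 (rotate(+1)): offset=7, physical=[A,E,C,D,B,l,G,H], logical=[H,A,E,C,D,B,l,G]
After op 6 (rotate(+1)): offset=0, physical=[A,E,C,D,B,l,G,H], logical=[A,E,C,D,B,l,G,H]
After op 7 (swap(2, 5)): offset=0, physical=[A,E,l,D,B,C,G,H], logical=[A,E,l,D,B,C,G,H]
After op 8 (swap(7, 0)): offset=0, physical=[H,E,l,D,B,C,G,A], logical=[H,E,l,D,B,C,G,A]
After op 9 (rotate(-3)): offset=5, physical=[H,E,l,D,B,C,G,A], logical=[C,G,A,H,E,l,D,B]

Answer: C,G,A,H,E,l,D,B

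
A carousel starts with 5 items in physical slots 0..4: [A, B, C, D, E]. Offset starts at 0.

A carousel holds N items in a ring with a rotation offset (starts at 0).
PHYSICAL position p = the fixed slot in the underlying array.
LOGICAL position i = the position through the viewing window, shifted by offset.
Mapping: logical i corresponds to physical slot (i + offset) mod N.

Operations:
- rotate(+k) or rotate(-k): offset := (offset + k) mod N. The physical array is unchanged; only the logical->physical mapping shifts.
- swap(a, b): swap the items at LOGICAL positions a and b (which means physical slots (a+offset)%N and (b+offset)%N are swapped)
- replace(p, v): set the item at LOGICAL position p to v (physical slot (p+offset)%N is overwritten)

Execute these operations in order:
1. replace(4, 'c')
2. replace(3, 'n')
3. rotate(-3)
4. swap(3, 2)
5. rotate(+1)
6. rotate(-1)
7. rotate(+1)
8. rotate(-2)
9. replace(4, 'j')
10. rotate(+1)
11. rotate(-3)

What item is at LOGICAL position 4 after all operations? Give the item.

Answer: n

Derivation:
After op 1 (replace(4, 'c')): offset=0, physical=[A,B,C,D,c], logical=[A,B,C,D,c]
After op 2 (replace(3, 'n')): offset=0, physical=[A,B,C,n,c], logical=[A,B,C,n,c]
After op 3 (rotate(-3)): offset=2, physical=[A,B,C,n,c], logical=[C,n,c,A,B]
After op 4 (swap(3, 2)): offset=2, physical=[c,B,C,n,A], logical=[C,n,A,c,B]
After op 5 (rotate(+1)): offset=3, physical=[c,B,C,n,A], logical=[n,A,c,B,C]
After op 6 (rotate(-1)): offset=2, physical=[c,B,C,n,A], logical=[C,n,A,c,B]
After op 7 (rotate(+1)): offset=3, physical=[c,B,C,n,A], logical=[n,A,c,B,C]
After op 8 (rotate(-2)): offset=1, physical=[c,B,C,n,A], logical=[B,C,n,A,c]
After op 9 (replace(4, 'j')): offset=1, physical=[j,B,C,n,A], logical=[B,C,n,A,j]
After op 10 (rotate(+1)): offset=2, physical=[j,B,C,n,A], logical=[C,n,A,j,B]
After op 11 (rotate(-3)): offset=4, physical=[j,B,C,n,A], logical=[A,j,B,C,n]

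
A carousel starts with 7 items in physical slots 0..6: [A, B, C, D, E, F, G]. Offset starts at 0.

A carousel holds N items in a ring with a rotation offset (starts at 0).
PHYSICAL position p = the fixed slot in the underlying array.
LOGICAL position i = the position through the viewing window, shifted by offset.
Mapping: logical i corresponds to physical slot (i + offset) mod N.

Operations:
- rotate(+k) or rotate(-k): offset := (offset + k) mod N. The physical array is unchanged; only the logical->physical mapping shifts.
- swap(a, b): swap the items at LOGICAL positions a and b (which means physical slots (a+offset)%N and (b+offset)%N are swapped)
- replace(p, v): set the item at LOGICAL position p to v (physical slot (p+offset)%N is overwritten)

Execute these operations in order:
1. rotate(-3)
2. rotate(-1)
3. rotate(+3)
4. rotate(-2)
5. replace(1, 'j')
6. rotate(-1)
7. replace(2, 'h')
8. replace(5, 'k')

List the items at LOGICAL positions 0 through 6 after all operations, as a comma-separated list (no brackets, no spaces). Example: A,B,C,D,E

Answer: D,E,h,G,A,k,C

Derivation:
After op 1 (rotate(-3)): offset=4, physical=[A,B,C,D,E,F,G], logical=[E,F,G,A,B,C,D]
After op 2 (rotate(-1)): offset=3, physical=[A,B,C,D,E,F,G], logical=[D,E,F,G,A,B,C]
After op 3 (rotate(+3)): offset=6, physical=[A,B,C,D,E,F,G], logical=[G,A,B,C,D,E,F]
After op 4 (rotate(-2)): offset=4, physical=[A,B,C,D,E,F,G], logical=[E,F,G,A,B,C,D]
After op 5 (replace(1, 'j')): offset=4, physical=[A,B,C,D,E,j,G], logical=[E,j,G,A,B,C,D]
After op 6 (rotate(-1)): offset=3, physical=[A,B,C,D,E,j,G], logical=[D,E,j,G,A,B,C]
After op 7 (replace(2, 'h')): offset=3, physical=[A,B,C,D,E,h,G], logical=[D,E,h,G,A,B,C]
After op 8 (replace(5, 'k')): offset=3, physical=[A,k,C,D,E,h,G], logical=[D,E,h,G,A,k,C]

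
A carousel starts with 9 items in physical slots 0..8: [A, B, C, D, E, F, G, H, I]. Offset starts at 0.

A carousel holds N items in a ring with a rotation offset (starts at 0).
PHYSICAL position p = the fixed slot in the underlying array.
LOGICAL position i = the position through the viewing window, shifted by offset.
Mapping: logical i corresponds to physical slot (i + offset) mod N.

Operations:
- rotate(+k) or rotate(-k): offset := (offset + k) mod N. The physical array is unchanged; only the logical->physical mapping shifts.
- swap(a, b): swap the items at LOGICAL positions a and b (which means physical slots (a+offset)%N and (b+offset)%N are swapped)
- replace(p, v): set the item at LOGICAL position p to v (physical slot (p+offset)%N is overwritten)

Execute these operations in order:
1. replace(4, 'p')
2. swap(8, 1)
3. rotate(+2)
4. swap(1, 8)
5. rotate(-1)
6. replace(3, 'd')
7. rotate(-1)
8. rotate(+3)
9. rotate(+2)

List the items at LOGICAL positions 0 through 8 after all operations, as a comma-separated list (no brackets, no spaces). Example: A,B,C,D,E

After op 1 (replace(4, 'p')): offset=0, physical=[A,B,C,D,p,F,G,H,I], logical=[A,B,C,D,p,F,G,H,I]
After op 2 (swap(8, 1)): offset=0, physical=[A,I,C,D,p,F,G,H,B], logical=[A,I,C,D,p,F,G,H,B]
After op 3 (rotate(+2)): offset=2, physical=[A,I,C,D,p,F,G,H,B], logical=[C,D,p,F,G,H,B,A,I]
After op 4 (swap(1, 8)): offset=2, physical=[A,D,C,I,p,F,G,H,B], logical=[C,I,p,F,G,H,B,A,D]
After op 5 (rotate(-1)): offset=1, physical=[A,D,C,I,p,F,G,H,B], logical=[D,C,I,p,F,G,H,B,A]
After op 6 (replace(3, 'd')): offset=1, physical=[A,D,C,I,d,F,G,H,B], logical=[D,C,I,d,F,G,H,B,A]
After op 7 (rotate(-1)): offset=0, physical=[A,D,C,I,d,F,G,H,B], logical=[A,D,C,I,d,F,G,H,B]
After op 8 (rotate(+3)): offset=3, physical=[A,D,C,I,d,F,G,H,B], logical=[I,d,F,G,H,B,A,D,C]
After op 9 (rotate(+2)): offset=5, physical=[A,D,C,I,d,F,G,H,B], logical=[F,G,H,B,A,D,C,I,d]

Answer: F,G,H,B,A,D,C,I,d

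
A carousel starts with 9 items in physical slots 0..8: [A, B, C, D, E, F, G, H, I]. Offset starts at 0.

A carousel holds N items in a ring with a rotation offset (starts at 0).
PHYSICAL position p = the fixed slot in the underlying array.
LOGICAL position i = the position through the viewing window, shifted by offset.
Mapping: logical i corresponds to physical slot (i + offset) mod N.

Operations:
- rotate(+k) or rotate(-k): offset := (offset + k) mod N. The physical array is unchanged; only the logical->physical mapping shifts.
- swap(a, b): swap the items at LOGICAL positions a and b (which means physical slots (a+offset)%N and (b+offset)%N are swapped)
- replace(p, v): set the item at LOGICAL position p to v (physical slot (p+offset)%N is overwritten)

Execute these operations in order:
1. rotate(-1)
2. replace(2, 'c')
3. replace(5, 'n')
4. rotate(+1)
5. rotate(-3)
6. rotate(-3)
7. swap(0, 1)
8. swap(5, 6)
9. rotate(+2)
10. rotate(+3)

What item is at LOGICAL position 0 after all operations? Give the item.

After op 1 (rotate(-1)): offset=8, physical=[A,B,C,D,E,F,G,H,I], logical=[I,A,B,C,D,E,F,G,H]
After op 2 (replace(2, 'c')): offset=8, physical=[A,c,C,D,E,F,G,H,I], logical=[I,A,c,C,D,E,F,G,H]
After op 3 (replace(5, 'n')): offset=8, physical=[A,c,C,D,n,F,G,H,I], logical=[I,A,c,C,D,n,F,G,H]
After op 4 (rotate(+1)): offset=0, physical=[A,c,C,D,n,F,G,H,I], logical=[A,c,C,D,n,F,G,H,I]
After op 5 (rotate(-3)): offset=6, physical=[A,c,C,D,n,F,G,H,I], logical=[G,H,I,A,c,C,D,n,F]
After op 6 (rotate(-3)): offset=3, physical=[A,c,C,D,n,F,G,H,I], logical=[D,n,F,G,H,I,A,c,C]
After op 7 (swap(0, 1)): offset=3, physical=[A,c,C,n,D,F,G,H,I], logical=[n,D,F,G,H,I,A,c,C]
After op 8 (swap(5, 6)): offset=3, physical=[I,c,C,n,D,F,G,H,A], logical=[n,D,F,G,H,A,I,c,C]
After op 9 (rotate(+2)): offset=5, physical=[I,c,C,n,D,F,G,H,A], logical=[F,G,H,A,I,c,C,n,D]
After op 10 (rotate(+3)): offset=8, physical=[I,c,C,n,D,F,G,H,A], logical=[A,I,c,C,n,D,F,G,H]

Answer: A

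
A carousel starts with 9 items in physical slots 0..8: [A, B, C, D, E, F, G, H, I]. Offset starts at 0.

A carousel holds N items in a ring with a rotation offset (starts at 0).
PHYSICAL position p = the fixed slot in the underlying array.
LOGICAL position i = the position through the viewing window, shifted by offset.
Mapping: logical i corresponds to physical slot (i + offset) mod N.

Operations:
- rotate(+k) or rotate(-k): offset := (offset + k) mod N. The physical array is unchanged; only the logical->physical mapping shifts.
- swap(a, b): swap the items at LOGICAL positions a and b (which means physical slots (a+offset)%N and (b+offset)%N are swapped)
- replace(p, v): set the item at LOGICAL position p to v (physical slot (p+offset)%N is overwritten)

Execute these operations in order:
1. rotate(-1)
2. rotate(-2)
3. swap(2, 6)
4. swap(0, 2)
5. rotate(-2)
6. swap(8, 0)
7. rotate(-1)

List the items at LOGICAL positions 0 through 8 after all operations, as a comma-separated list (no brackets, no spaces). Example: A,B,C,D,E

Answer: E,I,F,D,H,G,A,B,C

Derivation:
After op 1 (rotate(-1)): offset=8, physical=[A,B,C,D,E,F,G,H,I], logical=[I,A,B,C,D,E,F,G,H]
After op 2 (rotate(-2)): offset=6, physical=[A,B,C,D,E,F,G,H,I], logical=[G,H,I,A,B,C,D,E,F]
After op 3 (swap(2, 6)): offset=6, physical=[A,B,C,I,E,F,G,H,D], logical=[G,H,D,A,B,C,I,E,F]
After op 4 (swap(0, 2)): offset=6, physical=[A,B,C,I,E,F,D,H,G], logical=[D,H,G,A,B,C,I,E,F]
After op 5 (rotate(-2)): offset=4, physical=[A,B,C,I,E,F,D,H,G], logical=[E,F,D,H,G,A,B,C,I]
After op 6 (swap(8, 0)): offset=4, physical=[A,B,C,E,I,F,D,H,G], logical=[I,F,D,H,G,A,B,C,E]
After op 7 (rotate(-1)): offset=3, physical=[A,B,C,E,I,F,D,H,G], logical=[E,I,F,D,H,G,A,B,C]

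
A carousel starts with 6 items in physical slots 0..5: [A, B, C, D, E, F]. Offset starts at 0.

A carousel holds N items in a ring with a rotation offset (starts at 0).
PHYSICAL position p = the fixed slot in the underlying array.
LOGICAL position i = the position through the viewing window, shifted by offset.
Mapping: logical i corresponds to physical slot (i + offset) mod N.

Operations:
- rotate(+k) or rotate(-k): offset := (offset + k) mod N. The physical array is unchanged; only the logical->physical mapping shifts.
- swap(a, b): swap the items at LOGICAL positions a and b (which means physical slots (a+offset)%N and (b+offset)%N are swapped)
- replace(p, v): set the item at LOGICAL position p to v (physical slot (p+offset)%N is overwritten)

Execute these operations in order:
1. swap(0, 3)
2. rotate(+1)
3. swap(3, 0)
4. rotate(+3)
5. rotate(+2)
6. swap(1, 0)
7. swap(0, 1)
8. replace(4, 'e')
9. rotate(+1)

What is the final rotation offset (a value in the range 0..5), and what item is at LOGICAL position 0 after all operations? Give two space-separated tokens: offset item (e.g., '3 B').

After op 1 (swap(0, 3)): offset=0, physical=[D,B,C,A,E,F], logical=[D,B,C,A,E,F]
After op 2 (rotate(+1)): offset=1, physical=[D,B,C,A,E,F], logical=[B,C,A,E,F,D]
After op 3 (swap(3, 0)): offset=1, physical=[D,E,C,A,B,F], logical=[E,C,A,B,F,D]
After op 4 (rotate(+3)): offset=4, physical=[D,E,C,A,B,F], logical=[B,F,D,E,C,A]
After op 5 (rotate(+2)): offset=0, physical=[D,E,C,A,B,F], logical=[D,E,C,A,B,F]
After op 6 (swap(1, 0)): offset=0, physical=[E,D,C,A,B,F], logical=[E,D,C,A,B,F]
After op 7 (swap(0, 1)): offset=0, physical=[D,E,C,A,B,F], logical=[D,E,C,A,B,F]
After op 8 (replace(4, 'e')): offset=0, physical=[D,E,C,A,e,F], logical=[D,E,C,A,e,F]
After op 9 (rotate(+1)): offset=1, physical=[D,E,C,A,e,F], logical=[E,C,A,e,F,D]

Answer: 1 E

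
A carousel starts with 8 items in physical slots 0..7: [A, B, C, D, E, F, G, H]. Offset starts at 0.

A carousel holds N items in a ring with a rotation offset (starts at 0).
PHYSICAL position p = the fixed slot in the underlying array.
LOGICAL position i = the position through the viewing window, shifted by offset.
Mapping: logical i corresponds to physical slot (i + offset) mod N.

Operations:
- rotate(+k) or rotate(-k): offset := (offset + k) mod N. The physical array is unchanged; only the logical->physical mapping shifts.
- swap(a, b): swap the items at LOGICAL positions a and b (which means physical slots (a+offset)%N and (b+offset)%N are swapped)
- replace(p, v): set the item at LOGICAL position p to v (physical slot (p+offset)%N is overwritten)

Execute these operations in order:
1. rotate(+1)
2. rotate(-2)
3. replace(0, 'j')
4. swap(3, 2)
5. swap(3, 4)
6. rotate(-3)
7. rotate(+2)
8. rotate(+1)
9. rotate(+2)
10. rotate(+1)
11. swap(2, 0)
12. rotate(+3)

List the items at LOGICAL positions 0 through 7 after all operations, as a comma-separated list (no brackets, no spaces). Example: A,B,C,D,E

Answer: F,G,j,A,C,E,B,D

Derivation:
After op 1 (rotate(+1)): offset=1, physical=[A,B,C,D,E,F,G,H], logical=[B,C,D,E,F,G,H,A]
After op 2 (rotate(-2)): offset=7, physical=[A,B,C,D,E,F,G,H], logical=[H,A,B,C,D,E,F,G]
After op 3 (replace(0, 'j')): offset=7, physical=[A,B,C,D,E,F,G,j], logical=[j,A,B,C,D,E,F,G]
After op 4 (swap(3, 2)): offset=7, physical=[A,C,B,D,E,F,G,j], logical=[j,A,C,B,D,E,F,G]
After op 5 (swap(3, 4)): offset=7, physical=[A,C,D,B,E,F,G,j], logical=[j,A,C,D,B,E,F,G]
After op 6 (rotate(-3)): offset=4, physical=[A,C,D,B,E,F,G,j], logical=[E,F,G,j,A,C,D,B]
After op 7 (rotate(+2)): offset=6, physical=[A,C,D,B,E,F,G,j], logical=[G,j,A,C,D,B,E,F]
After op 8 (rotate(+1)): offset=7, physical=[A,C,D,B,E,F,G,j], logical=[j,A,C,D,B,E,F,G]
After op 9 (rotate(+2)): offset=1, physical=[A,C,D,B,E,F,G,j], logical=[C,D,B,E,F,G,j,A]
After op 10 (rotate(+1)): offset=2, physical=[A,C,D,B,E,F,G,j], logical=[D,B,E,F,G,j,A,C]
After op 11 (swap(2, 0)): offset=2, physical=[A,C,E,B,D,F,G,j], logical=[E,B,D,F,G,j,A,C]
After op 12 (rotate(+3)): offset=5, physical=[A,C,E,B,D,F,G,j], logical=[F,G,j,A,C,E,B,D]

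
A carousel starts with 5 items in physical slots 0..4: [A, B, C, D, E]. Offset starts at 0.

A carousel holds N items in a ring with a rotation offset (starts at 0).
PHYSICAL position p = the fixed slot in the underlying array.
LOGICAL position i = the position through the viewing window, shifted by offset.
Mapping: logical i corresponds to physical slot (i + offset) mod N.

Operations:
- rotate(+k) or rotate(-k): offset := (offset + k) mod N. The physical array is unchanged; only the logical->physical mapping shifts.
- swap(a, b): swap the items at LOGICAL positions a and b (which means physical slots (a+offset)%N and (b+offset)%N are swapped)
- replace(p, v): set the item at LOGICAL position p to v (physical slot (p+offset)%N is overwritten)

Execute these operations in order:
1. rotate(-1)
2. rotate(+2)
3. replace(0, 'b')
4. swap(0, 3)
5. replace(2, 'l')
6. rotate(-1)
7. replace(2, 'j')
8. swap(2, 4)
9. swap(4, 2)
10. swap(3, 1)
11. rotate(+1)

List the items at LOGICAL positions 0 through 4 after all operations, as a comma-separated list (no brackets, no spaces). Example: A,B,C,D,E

Answer: l,j,E,b,A

Derivation:
After op 1 (rotate(-1)): offset=4, physical=[A,B,C,D,E], logical=[E,A,B,C,D]
After op 2 (rotate(+2)): offset=1, physical=[A,B,C,D,E], logical=[B,C,D,E,A]
After op 3 (replace(0, 'b')): offset=1, physical=[A,b,C,D,E], logical=[b,C,D,E,A]
After op 4 (swap(0, 3)): offset=1, physical=[A,E,C,D,b], logical=[E,C,D,b,A]
After op 5 (replace(2, 'l')): offset=1, physical=[A,E,C,l,b], logical=[E,C,l,b,A]
After op 6 (rotate(-1)): offset=0, physical=[A,E,C,l,b], logical=[A,E,C,l,b]
After op 7 (replace(2, 'j')): offset=0, physical=[A,E,j,l,b], logical=[A,E,j,l,b]
After op 8 (swap(2, 4)): offset=0, physical=[A,E,b,l,j], logical=[A,E,b,l,j]
After op 9 (swap(4, 2)): offset=0, physical=[A,E,j,l,b], logical=[A,E,j,l,b]
After op 10 (swap(3, 1)): offset=0, physical=[A,l,j,E,b], logical=[A,l,j,E,b]
After op 11 (rotate(+1)): offset=1, physical=[A,l,j,E,b], logical=[l,j,E,b,A]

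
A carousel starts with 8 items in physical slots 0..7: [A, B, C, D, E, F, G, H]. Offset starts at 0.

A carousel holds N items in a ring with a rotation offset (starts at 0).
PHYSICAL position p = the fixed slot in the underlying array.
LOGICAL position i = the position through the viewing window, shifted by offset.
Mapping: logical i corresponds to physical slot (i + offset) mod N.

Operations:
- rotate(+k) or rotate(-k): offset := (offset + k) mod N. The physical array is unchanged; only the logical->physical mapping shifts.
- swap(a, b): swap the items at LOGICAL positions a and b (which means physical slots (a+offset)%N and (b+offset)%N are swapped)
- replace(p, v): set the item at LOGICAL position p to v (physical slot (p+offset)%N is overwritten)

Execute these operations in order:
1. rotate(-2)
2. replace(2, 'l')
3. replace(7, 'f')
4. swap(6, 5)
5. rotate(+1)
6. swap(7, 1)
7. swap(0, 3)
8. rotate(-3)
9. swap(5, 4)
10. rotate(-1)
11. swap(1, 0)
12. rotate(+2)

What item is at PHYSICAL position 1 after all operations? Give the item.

After op 1 (rotate(-2)): offset=6, physical=[A,B,C,D,E,F,G,H], logical=[G,H,A,B,C,D,E,F]
After op 2 (replace(2, 'l')): offset=6, physical=[l,B,C,D,E,F,G,H], logical=[G,H,l,B,C,D,E,F]
After op 3 (replace(7, 'f')): offset=6, physical=[l,B,C,D,E,f,G,H], logical=[G,H,l,B,C,D,E,f]
After op 4 (swap(6, 5)): offset=6, physical=[l,B,C,E,D,f,G,H], logical=[G,H,l,B,C,E,D,f]
After op 5 (rotate(+1)): offset=7, physical=[l,B,C,E,D,f,G,H], logical=[H,l,B,C,E,D,f,G]
After op 6 (swap(7, 1)): offset=7, physical=[G,B,C,E,D,f,l,H], logical=[H,G,B,C,E,D,f,l]
After op 7 (swap(0, 3)): offset=7, physical=[G,B,H,E,D,f,l,C], logical=[C,G,B,H,E,D,f,l]
After op 8 (rotate(-3)): offset=4, physical=[G,B,H,E,D,f,l,C], logical=[D,f,l,C,G,B,H,E]
After op 9 (swap(5, 4)): offset=4, physical=[B,G,H,E,D,f,l,C], logical=[D,f,l,C,B,G,H,E]
After op 10 (rotate(-1)): offset=3, physical=[B,G,H,E,D,f,l,C], logical=[E,D,f,l,C,B,G,H]
After op 11 (swap(1, 0)): offset=3, physical=[B,G,H,D,E,f,l,C], logical=[D,E,f,l,C,B,G,H]
After op 12 (rotate(+2)): offset=5, physical=[B,G,H,D,E,f,l,C], logical=[f,l,C,B,G,H,D,E]

Answer: G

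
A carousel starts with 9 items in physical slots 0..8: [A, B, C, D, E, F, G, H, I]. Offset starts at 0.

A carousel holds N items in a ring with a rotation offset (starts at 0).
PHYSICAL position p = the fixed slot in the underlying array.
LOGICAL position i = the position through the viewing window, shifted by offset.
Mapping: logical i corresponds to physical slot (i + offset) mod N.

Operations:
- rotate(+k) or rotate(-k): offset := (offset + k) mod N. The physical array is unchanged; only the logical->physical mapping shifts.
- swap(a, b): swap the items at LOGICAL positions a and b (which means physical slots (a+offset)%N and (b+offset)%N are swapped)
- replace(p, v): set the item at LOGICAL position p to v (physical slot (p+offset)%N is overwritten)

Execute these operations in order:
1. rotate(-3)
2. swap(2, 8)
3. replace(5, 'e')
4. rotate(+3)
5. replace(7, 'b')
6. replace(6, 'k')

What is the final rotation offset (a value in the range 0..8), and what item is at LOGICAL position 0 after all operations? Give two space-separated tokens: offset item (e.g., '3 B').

Answer: 0 A

Derivation:
After op 1 (rotate(-3)): offset=6, physical=[A,B,C,D,E,F,G,H,I], logical=[G,H,I,A,B,C,D,E,F]
After op 2 (swap(2, 8)): offset=6, physical=[A,B,C,D,E,I,G,H,F], logical=[G,H,F,A,B,C,D,E,I]
After op 3 (replace(5, 'e')): offset=6, physical=[A,B,e,D,E,I,G,H,F], logical=[G,H,F,A,B,e,D,E,I]
After op 4 (rotate(+3)): offset=0, physical=[A,B,e,D,E,I,G,H,F], logical=[A,B,e,D,E,I,G,H,F]
After op 5 (replace(7, 'b')): offset=0, physical=[A,B,e,D,E,I,G,b,F], logical=[A,B,e,D,E,I,G,b,F]
After op 6 (replace(6, 'k')): offset=0, physical=[A,B,e,D,E,I,k,b,F], logical=[A,B,e,D,E,I,k,b,F]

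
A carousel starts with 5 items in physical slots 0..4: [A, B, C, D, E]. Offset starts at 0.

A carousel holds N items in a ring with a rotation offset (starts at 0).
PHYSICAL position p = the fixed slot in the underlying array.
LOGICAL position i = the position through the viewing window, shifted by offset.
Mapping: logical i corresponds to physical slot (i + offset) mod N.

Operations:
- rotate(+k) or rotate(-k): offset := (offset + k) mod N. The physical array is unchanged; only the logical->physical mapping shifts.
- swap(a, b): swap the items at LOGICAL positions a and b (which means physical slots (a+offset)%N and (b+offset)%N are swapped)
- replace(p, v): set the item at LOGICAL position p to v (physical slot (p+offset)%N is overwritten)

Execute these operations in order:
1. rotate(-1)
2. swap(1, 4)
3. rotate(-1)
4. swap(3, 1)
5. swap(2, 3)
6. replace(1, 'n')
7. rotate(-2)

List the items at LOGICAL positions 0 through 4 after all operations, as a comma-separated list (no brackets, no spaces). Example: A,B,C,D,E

Answer: D,C,A,n,E

Derivation:
After op 1 (rotate(-1)): offset=4, physical=[A,B,C,D,E], logical=[E,A,B,C,D]
After op 2 (swap(1, 4)): offset=4, physical=[D,B,C,A,E], logical=[E,D,B,C,A]
After op 3 (rotate(-1)): offset=3, physical=[D,B,C,A,E], logical=[A,E,D,B,C]
After op 4 (swap(3, 1)): offset=3, physical=[D,E,C,A,B], logical=[A,B,D,E,C]
After op 5 (swap(2, 3)): offset=3, physical=[E,D,C,A,B], logical=[A,B,E,D,C]
After op 6 (replace(1, 'n')): offset=3, physical=[E,D,C,A,n], logical=[A,n,E,D,C]
After op 7 (rotate(-2)): offset=1, physical=[E,D,C,A,n], logical=[D,C,A,n,E]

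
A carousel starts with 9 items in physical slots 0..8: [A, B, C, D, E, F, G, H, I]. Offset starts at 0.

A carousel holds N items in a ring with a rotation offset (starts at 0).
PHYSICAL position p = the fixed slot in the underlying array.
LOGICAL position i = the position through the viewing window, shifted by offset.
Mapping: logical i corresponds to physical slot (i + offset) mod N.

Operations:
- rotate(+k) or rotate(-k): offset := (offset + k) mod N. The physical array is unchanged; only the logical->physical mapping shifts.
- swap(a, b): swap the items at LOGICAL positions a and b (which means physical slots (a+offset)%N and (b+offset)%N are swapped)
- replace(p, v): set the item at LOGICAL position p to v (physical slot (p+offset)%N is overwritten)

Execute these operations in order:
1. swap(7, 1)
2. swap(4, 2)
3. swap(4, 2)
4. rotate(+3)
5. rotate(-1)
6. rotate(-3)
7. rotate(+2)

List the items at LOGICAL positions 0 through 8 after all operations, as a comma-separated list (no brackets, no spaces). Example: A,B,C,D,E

After op 1 (swap(7, 1)): offset=0, physical=[A,H,C,D,E,F,G,B,I], logical=[A,H,C,D,E,F,G,B,I]
After op 2 (swap(4, 2)): offset=0, physical=[A,H,E,D,C,F,G,B,I], logical=[A,H,E,D,C,F,G,B,I]
After op 3 (swap(4, 2)): offset=0, physical=[A,H,C,D,E,F,G,B,I], logical=[A,H,C,D,E,F,G,B,I]
After op 4 (rotate(+3)): offset=3, physical=[A,H,C,D,E,F,G,B,I], logical=[D,E,F,G,B,I,A,H,C]
After op 5 (rotate(-1)): offset=2, physical=[A,H,C,D,E,F,G,B,I], logical=[C,D,E,F,G,B,I,A,H]
After op 6 (rotate(-3)): offset=8, physical=[A,H,C,D,E,F,G,B,I], logical=[I,A,H,C,D,E,F,G,B]
After op 7 (rotate(+2)): offset=1, physical=[A,H,C,D,E,F,G,B,I], logical=[H,C,D,E,F,G,B,I,A]

Answer: H,C,D,E,F,G,B,I,A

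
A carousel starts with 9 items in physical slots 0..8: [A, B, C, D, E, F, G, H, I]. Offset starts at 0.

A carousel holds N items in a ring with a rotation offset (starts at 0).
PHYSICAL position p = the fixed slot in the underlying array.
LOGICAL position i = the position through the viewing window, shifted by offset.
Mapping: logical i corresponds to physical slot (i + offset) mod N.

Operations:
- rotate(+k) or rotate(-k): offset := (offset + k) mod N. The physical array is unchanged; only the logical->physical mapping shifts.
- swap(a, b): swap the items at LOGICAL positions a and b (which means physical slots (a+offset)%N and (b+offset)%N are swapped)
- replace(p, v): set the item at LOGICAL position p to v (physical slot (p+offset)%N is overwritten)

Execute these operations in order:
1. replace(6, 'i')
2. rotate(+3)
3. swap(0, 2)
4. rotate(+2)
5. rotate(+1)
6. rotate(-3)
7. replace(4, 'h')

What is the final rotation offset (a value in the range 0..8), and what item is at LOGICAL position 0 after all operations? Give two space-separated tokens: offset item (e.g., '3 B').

After op 1 (replace(6, 'i')): offset=0, physical=[A,B,C,D,E,F,i,H,I], logical=[A,B,C,D,E,F,i,H,I]
After op 2 (rotate(+3)): offset=3, physical=[A,B,C,D,E,F,i,H,I], logical=[D,E,F,i,H,I,A,B,C]
After op 3 (swap(0, 2)): offset=3, physical=[A,B,C,F,E,D,i,H,I], logical=[F,E,D,i,H,I,A,B,C]
After op 4 (rotate(+2)): offset=5, physical=[A,B,C,F,E,D,i,H,I], logical=[D,i,H,I,A,B,C,F,E]
After op 5 (rotate(+1)): offset=6, physical=[A,B,C,F,E,D,i,H,I], logical=[i,H,I,A,B,C,F,E,D]
After op 6 (rotate(-3)): offset=3, physical=[A,B,C,F,E,D,i,H,I], logical=[F,E,D,i,H,I,A,B,C]
After op 7 (replace(4, 'h')): offset=3, physical=[A,B,C,F,E,D,i,h,I], logical=[F,E,D,i,h,I,A,B,C]

Answer: 3 F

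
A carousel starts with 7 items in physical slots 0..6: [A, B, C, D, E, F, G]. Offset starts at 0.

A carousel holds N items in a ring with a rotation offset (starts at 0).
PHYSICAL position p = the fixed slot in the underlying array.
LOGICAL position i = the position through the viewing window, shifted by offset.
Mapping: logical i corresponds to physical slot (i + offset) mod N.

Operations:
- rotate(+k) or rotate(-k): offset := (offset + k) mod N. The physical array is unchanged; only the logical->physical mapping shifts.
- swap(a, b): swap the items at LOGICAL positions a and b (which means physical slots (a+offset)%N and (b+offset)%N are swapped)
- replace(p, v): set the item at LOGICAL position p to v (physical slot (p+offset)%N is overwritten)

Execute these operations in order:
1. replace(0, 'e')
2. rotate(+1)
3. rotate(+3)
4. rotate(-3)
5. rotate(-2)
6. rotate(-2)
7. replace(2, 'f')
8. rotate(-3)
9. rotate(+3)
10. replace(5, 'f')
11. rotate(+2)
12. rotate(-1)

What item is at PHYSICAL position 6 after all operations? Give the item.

Answer: f

Derivation:
After op 1 (replace(0, 'e')): offset=0, physical=[e,B,C,D,E,F,G], logical=[e,B,C,D,E,F,G]
After op 2 (rotate(+1)): offset=1, physical=[e,B,C,D,E,F,G], logical=[B,C,D,E,F,G,e]
After op 3 (rotate(+3)): offset=4, physical=[e,B,C,D,E,F,G], logical=[E,F,G,e,B,C,D]
After op 4 (rotate(-3)): offset=1, physical=[e,B,C,D,E,F,G], logical=[B,C,D,E,F,G,e]
After op 5 (rotate(-2)): offset=6, physical=[e,B,C,D,E,F,G], logical=[G,e,B,C,D,E,F]
After op 6 (rotate(-2)): offset=4, physical=[e,B,C,D,E,F,G], logical=[E,F,G,e,B,C,D]
After op 7 (replace(2, 'f')): offset=4, physical=[e,B,C,D,E,F,f], logical=[E,F,f,e,B,C,D]
After op 8 (rotate(-3)): offset=1, physical=[e,B,C,D,E,F,f], logical=[B,C,D,E,F,f,e]
After op 9 (rotate(+3)): offset=4, physical=[e,B,C,D,E,F,f], logical=[E,F,f,e,B,C,D]
After op 10 (replace(5, 'f')): offset=4, physical=[e,B,f,D,E,F,f], logical=[E,F,f,e,B,f,D]
After op 11 (rotate(+2)): offset=6, physical=[e,B,f,D,E,F,f], logical=[f,e,B,f,D,E,F]
After op 12 (rotate(-1)): offset=5, physical=[e,B,f,D,E,F,f], logical=[F,f,e,B,f,D,E]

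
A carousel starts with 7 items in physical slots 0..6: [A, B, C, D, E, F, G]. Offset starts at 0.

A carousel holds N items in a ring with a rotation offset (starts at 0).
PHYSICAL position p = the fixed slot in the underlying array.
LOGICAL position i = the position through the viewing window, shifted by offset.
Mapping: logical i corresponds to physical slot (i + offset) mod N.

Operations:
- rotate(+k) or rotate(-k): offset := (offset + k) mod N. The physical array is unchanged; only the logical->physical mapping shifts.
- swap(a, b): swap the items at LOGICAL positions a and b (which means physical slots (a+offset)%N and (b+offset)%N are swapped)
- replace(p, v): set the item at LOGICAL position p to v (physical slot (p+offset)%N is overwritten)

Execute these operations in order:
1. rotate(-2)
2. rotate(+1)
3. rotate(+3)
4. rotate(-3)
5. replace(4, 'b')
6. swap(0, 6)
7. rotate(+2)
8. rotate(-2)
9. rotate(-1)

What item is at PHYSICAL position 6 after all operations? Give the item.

Answer: F

Derivation:
After op 1 (rotate(-2)): offset=5, physical=[A,B,C,D,E,F,G], logical=[F,G,A,B,C,D,E]
After op 2 (rotate(+1)): offset=6, physical=[A,B,C,D,E,F,G], logical=[G,A,B,C,D,E,F]
After op 3 (rotate(+3)): offset=2, physical=[A,B,C,D,E,F,G], logical=[C,D,E,F,G,A,B]
After op 4 (rotate(-3)): offset=6, physical=[A,B,C,D,E,F,G], logical=[G,A,B,C,D,E,F]
After op 5 (replace(4, 'b')): offset=6, physical=[A,B,C,b,E,F,G], logical=[G,A,B,C,b,E,F]
After op 6 (swap(0, 6)): offset=6, physical=[A,B,C,b,E,G,F], logical=[F,A,B,C,b,E,G]
After op 7 (rotate(+2)): offset=1, physical=[A,B,C,b,E,G,F], logical=[B,C,b,E,G,F,A]
After op 8 (rotate(-2)): offset=6, physical=[A,B,C,b,E,G,F], logical=[F,A,B,C,b,E,G]
After op 9 (rotate(-1)): offset=5, physical=[A,B,C,b,E,G,F], logical=[G,F,A,B,C,b,E]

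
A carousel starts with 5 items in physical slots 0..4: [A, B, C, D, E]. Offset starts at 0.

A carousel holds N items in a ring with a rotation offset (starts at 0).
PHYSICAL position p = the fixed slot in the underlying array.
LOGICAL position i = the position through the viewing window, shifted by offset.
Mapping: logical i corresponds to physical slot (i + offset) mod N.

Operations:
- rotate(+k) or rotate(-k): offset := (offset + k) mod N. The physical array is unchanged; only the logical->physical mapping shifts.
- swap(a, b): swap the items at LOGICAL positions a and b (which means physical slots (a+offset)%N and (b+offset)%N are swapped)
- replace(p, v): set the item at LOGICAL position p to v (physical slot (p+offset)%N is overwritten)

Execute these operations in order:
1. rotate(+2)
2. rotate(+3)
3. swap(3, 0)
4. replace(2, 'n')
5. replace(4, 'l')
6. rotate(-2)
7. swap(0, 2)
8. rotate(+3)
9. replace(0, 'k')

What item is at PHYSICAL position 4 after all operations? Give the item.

Answer: l

Derivation:
After op 1 (rotate(+2)): offset=2, physical=[A,B,C,D,E], logical=[C,D,E,A,B]
After op 2 (rotate(+3)): offset=0, physical=[A,B,C,D,E], logical=[A,B,C,D,E]
After op 3 (swap(3, 0)): offset=0, physical=[D,B,C,A,E], logical=[D,B,C,A,E]
After op 4 (replace(2, 'n')): offset=0, physical=[D,B,n,A,E], logical=[D,B,n,A,E]
After op 5 (replace(4, 'l')): offset=0, physical=[D,B,n,A,l], logical=[D,B,n,A,l]
After op 6 (rotate(-2)): offset=3, physical=[D,B,n,A,l], logical=[A,l,D,B,n]
After op 7 (swap(0, 2)): offset=3, physical=[A,B,n,D,l], logical=[D,l,A,B,n]
After op 8 (rotate(+3)): offset=1, physical=[A,B,n,D,l], logical=[B,n,D,l,A]
After op 9 (replace(0, 'k')): offset=1, physical=[A,k,n,D,l], logical=[k,n,D,l,A]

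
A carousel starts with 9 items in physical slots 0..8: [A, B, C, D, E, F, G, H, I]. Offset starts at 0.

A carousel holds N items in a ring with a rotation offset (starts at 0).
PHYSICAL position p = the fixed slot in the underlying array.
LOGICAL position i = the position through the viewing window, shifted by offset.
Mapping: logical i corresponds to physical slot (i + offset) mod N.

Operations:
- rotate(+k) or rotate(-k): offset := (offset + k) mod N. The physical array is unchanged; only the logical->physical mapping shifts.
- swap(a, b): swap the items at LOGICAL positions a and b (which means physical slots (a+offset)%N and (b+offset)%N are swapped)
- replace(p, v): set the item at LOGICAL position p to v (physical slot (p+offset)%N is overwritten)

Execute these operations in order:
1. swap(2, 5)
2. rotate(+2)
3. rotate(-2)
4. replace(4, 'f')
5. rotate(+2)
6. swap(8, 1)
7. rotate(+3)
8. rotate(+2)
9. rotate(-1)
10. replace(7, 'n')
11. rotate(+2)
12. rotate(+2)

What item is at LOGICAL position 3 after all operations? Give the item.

Answer: n

Derivation:
After op 1 (swap(2, 5)): offset=0, physical=[A,B,F,D,E,C,G,H,I], logical=[A,B,F,D,E,C,G,H,I]
After op 2 (rotate(+2)): offset=2, physical=[A,B,F,D,E,C,G,H,I], logical=[F,D,E,C,G,H,I,A,B]
After op 3 (rotate(-2)): offset=0, physical=[A,B,F,D,E,C,G,H,I], logical=[A,B,F,D,E,C,G,H,I]
After op 4 (replace(4, 'f')): offset=0, physical=[A,B,F,D,f,C,G,H,I], logical=[A,B,F,D,f,C,G,H,I]
After op 5 (rotate(+2)): offset=2, physical=[A,B,F,D,f,C,G,H,I], logical=[F,D,f,C,G,H,I,A,B]
After op 6 (swap(8, 1)): offset=2, physical=[A,D,F,B,f,C,G,H,I], logical=[F,B,f,C,G,H,I,A,D]
After op 7 (rotate(+3)): offset=5, physical=[A,D,F,B,f,C,G,H,I], logical=[C,G,H,I,A,D,F,B,f]
After op 8 (rotate(+2)): offset=7, physical=[A,D,F,B,f,C,G,H,I], logical=[H,I,A,D,F,B,f,C,G]
After op 9 (rotate(-1)): offset=6, physical=[A,D,F,B,f,C,G,H,I], logical=[G,H,I,A,D,F,B,f,C]
After op 10 (replace(7, 'n')): offset=6, physical=[A,D,F,B,n,C,G,H,I], logical=[G,H,I,A,D,F,B,n,C]
After op 11 (rotate(+2)): offset=8, physical=[A,D,F,B,n,C,G,H,I], logical=[I,A,D,F,B,n,C,G,H]
After op 12 (rotate(+2)): offset=1, physical=[A,D,F,B,n,C,G,H,I], logical=[D,F,B,n,C,G,H,I,A]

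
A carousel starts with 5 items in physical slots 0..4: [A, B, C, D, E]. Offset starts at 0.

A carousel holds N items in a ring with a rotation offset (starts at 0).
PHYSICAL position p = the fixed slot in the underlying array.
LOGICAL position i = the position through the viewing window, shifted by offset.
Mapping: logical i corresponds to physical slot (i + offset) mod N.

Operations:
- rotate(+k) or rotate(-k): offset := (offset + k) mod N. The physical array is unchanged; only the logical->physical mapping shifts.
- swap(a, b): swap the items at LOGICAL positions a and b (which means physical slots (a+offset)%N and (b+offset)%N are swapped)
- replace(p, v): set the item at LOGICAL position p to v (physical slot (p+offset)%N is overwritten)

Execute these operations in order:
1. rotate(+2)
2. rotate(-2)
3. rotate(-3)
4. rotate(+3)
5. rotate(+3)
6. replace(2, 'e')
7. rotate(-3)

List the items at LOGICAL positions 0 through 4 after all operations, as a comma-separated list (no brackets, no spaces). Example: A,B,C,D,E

Answer: e,B,C,D,E

Derivation:
After op 1 (rotate(+2)): offset=2, physical=[A,B,C,D,E], logical=[C,D,E,A,B]
After op 2 (rotate(-2)): offset=0, physical=[A,B,C,D,E], logical=[A,B,C,D,E]
After op 3 (rotate(-3)): offset=2, physical=[A,B,C,D,E], logical=[C,D,E,A,B]
After op 4 (rotate(+3)): offset=0, physical=[A,B,C,D,E], logical=[A,B,C,D,E]
After op 5 (rotate(+3)): offset=3, physical=[A,B,C,D,E], logical=[D,E,A,B,C]
After op 6 (replace(2, 'e')): offset=3, physical=[e,B,C,D,E], logical=[D,E,e,B,C]
After op 7 (rotate(-3)): offset=0, physical=[e,B,C,D,E], logical=[e,B,C,D,E]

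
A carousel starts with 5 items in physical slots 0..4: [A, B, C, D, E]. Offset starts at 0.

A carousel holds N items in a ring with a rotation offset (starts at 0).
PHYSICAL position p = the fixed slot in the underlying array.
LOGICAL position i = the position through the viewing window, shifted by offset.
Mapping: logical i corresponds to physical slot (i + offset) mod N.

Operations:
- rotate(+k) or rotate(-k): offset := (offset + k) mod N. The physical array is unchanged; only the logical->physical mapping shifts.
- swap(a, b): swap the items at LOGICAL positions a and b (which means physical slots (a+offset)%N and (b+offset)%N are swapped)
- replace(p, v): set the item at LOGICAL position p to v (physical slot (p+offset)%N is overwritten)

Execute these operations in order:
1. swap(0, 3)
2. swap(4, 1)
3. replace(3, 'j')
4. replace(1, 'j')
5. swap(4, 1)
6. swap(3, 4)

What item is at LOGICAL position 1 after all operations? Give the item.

After op 1 (swap(0, 3)): offset=0, physical=[D,B,C,A,E], logical=[D,B,C,A,E]
After op 2 (swap(4, 1)): offset=0, physical=[D,E,C,A,B], logical=[D,E,C,A,B]
After op 3 (replace(3, 'j')): offset=0, physical=[D,E,C,j,B], logical=[D,E,C,j,B]
After op 4 (replace(1, 'j')): offset=0, physical=[D,j,C,j,B], logical=[D,j,C,j,B]
After op 5 (swap(4, 1)): offset=0, physical=[D,B,C,j,j], logical=[D,B,C,j,j]
After op 6 (swap(3, 4)): offset=0, physical=[D,B,C,j,j], logical=[D,B,C,j,j]

Answer: B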